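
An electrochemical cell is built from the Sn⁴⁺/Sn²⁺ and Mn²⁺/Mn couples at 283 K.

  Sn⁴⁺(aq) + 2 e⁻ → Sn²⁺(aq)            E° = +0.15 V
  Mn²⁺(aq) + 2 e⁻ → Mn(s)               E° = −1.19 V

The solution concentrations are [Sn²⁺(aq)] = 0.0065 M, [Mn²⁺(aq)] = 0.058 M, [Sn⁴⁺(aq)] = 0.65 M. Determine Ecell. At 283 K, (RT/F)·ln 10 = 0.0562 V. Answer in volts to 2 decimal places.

Since E°(Sn⁴⁺/Sn²⁺) > E°(Mn²⁺/Mn), Sn⁴⁺/Sn²⁺ serves as the cathode.
E°cell = +0.15 − (−1.19) = +1.34 V, with n = 2 electrons transferred.
The balanced reaction is Sn⁴⁺(aq) + Mn(s) → Sn²⁺(aq) + Mn²⁺(aq), so Q = ([Sn²⁺(aq)]·[Mn²⁺(aq)]) / [Sn⁴⁺(aq)] = 0.00058 and log Q = −3.237.
E = E° − (0.0562/n)·log Q = +1.34 − (0.0562/2)(−3.237) = +1.43 V.

+1.43 V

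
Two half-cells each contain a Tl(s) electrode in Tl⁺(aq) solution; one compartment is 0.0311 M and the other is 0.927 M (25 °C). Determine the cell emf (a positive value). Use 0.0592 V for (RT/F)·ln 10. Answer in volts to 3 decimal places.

For a concentration cell E°cell = 0, since both electrodes use the same couple.
The compartment with the higher Tl⁺(aq) concentration (0.927 M) acts as the cathode; ions are reduced there and produced at the dilute (0.0311 M) anode.
With n = 1, Ecell = −(0.0592/1)·log([dilute]/[conc]) = −(0.0592/1)·log(0.0311/0.927) = +0.087 V.

0.087 V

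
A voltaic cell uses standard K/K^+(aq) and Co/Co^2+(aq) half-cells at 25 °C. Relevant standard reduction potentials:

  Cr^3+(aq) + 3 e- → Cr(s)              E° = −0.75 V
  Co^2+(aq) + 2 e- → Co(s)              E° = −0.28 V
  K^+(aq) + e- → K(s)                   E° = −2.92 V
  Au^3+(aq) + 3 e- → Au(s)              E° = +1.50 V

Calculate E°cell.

The Co²⁺/Co couple has the higher E°, so Co ion is reduced (cathode) and K is oxidized (anode).
E°cell = E°(cathode) − E°(anode) = −0.28 − (−2.92) = +2.64 V.

+2.64 V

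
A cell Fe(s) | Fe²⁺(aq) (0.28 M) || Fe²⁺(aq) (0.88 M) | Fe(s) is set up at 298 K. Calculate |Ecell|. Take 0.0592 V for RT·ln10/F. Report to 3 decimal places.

0.015 V

For a concentration cell E°cell = 0, since both electrodes use the same couple.
The compartment with the higher Fe²⁺(aq) concentration (0.88 M) acts as the cathode; ions are reduced there and produced at the dilute (0.28 M) anode.
With n = 2, Ecell = −(0.0592/2)·log([dilute]/[conc]) = −(0.0592/2)·log(0.28/0.88) = +0.015 V.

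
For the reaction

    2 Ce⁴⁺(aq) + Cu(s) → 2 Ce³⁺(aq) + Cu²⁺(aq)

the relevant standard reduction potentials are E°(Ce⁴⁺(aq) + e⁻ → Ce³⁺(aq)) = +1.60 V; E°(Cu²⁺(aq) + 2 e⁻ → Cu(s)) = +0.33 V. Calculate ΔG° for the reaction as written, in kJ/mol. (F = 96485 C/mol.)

−245 kJ/mol

In the reaction as written Ce⁴⁺(aq) is reduced, so the Ce⁴⁺/Ce³⁺ couple is the cathode and Cu²⁺/Cu is the anode.
E°cell = +1.60 − (+0.33) = +1.27 V; balancing electrons gives n = 2.
ΔG° = −nFE°cell = −(2)(96485)(+1.27) J/mol = −245 kJ/mol.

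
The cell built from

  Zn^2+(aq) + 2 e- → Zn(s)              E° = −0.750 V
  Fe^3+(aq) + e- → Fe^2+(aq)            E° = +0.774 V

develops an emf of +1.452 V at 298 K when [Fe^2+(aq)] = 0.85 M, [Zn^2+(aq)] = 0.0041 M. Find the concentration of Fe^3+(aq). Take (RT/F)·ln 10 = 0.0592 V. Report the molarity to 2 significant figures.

The Fe³⁺/Fe²⁺ couple has the larger reduction potential, so it is the cathode: E°cell = +0.774 − (−0.750) = +1.524 V and n = 2.
Rearranging E = E° − (0.0592/n)·log Q gives log Q = 2(+1.524 − (+1.452))/0.0592 = 2.432.
The balanced reaction is 2 Fe^3+(aq) + Zn(s) → 2 Fe^2+(aq) + Zn^2+(aq), so Q = ([Fe^2+(aq)]^2·[Zn^2+(aq)]) / [Fe^3+(aq)]^2.
Solving for the unknown gives log [Fe^3+(aq)] = −2.480, so [Fe^3+(aq)] ≈ 0.0033 M.

0.0033 M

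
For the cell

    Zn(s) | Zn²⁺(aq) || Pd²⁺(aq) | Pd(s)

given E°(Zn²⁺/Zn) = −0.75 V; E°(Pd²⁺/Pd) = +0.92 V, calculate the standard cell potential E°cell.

+1.67 V

By convention the left-hand electrode in cell notation is the anode (oxidation) and the right-hand electrode is the cathode (reduction).
E°cell = E°(right) − E°(left) = +0.92 − (−0.75) = +1.67 V.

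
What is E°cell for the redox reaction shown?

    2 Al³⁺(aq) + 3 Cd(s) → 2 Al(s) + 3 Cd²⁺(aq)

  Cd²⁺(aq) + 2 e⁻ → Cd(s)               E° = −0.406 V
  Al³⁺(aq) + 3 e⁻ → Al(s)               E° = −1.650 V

−1.244 V

In the reaction as written, Al³⁺(aq) is reduced (cathode) and Cd²⁺(aq) is produced by oxidation at the anode.
E°cell = E°(cathode) − E°(anode) = −1.650 − (−0.406) = −1.244 V.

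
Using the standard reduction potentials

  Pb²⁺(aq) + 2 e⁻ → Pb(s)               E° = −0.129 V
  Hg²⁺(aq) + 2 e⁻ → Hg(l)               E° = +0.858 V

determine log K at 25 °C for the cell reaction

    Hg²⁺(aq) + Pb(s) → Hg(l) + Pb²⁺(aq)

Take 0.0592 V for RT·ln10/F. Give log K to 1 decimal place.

The Hg²⁺/Hg couple is reduced (cathode); E°cell = +0.858 − (−0.129) = +0.987 V with n = 2.
At equilibrium E = 0, so log K = nE°cell / 0.0592 = (2)(+0.987) / 0.0592 = 33.3.

log K = 33.3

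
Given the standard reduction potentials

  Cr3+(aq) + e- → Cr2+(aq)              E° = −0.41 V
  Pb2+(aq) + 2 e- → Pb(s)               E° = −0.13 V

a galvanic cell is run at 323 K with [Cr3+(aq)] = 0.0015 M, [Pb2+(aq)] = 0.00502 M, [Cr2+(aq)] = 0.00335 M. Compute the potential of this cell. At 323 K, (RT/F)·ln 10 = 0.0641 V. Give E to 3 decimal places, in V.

Pb²⁺/Pb is reduced (cathode, E° = −0.13 V) and Cr³⁺/Cr²⁺ is oxidized (anode).
E°cell = E°cat − E°an = −0.13 − (−0.41) = +0.28 V; n = 2.
Balancing gives Pb2+(aq) + 2 Cr2+(aq) → Pb(s) + 2 Cr3+(aq); hence Q = [Cr3+(aq)]^2 / ([Pb2+(aq)]·[Cr2+(aq)]^2) = 39.9 (log Q = 1.601).
E = E° − (0.0641/n)·log Q = +0.28 − (0.0641/2)(1.601) = +0.229 V.

+0.229 V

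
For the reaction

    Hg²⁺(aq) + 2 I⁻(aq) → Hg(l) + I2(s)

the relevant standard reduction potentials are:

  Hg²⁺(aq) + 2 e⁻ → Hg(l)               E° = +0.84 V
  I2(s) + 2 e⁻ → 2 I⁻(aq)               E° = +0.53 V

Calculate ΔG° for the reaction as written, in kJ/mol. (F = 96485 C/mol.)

In the reaction as written Hg²⁺(aq) is reduced, so the Hg²⁺/Hg couple is the cathode and I₂/I⁻ is the anode.
E°cell = +0.84 − (+0.53) = +0.31 V; balancing electrons gives n = 2.
ΔG° = −nFE°cell = −(2)(96485)(+0.31) J/mol = −59.8 kJ/mol.

−59.8 kJ/mol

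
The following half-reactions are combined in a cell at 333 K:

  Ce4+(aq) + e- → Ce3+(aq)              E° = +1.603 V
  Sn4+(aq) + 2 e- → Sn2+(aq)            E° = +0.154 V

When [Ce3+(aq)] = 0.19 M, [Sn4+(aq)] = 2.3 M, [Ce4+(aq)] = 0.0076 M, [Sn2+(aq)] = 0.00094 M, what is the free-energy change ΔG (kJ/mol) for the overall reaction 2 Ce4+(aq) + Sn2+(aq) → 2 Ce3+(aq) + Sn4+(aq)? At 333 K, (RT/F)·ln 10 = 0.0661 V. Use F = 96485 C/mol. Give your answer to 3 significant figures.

−240 kJ/mol

E°cell = +1.603 − (+0.154) = +1.449 V; the balanced reaction transfers n = 2 electrons.
Here Q = ([Ce3+(aq)]^2·[Sn4+(aq)]) / ([Ce4+(aq)]^2·[Sn2+(aq)]) = 1.53×10^6 (log Q = 6.184), giving E = +1.449 − (0.0661/2)·(6.184) = +1.2446 V.
Then ΔG = −nFE = −2 × 96485 × +1.2446 J/mol = −240 kJ/mol.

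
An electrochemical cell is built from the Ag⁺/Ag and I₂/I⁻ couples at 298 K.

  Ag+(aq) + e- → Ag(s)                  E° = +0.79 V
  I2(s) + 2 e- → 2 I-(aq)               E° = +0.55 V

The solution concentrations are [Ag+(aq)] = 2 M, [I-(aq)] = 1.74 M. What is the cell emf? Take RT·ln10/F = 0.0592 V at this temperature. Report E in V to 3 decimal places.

Since E°(Ag⁺/Ag) > E°(I₂/I⁻), Ag⁺/Ag serves as the cathode.
E°cell = +0.79 − (+0.55) = +0.24 V, with n = 2 electrons transferred.
Balancing gives 2 Ag+(aq) + 2 I-(aq) → 2 Ag(s) + I2(s); hence Q = 1 / ([Ag+(aq)]^2·[I-(aq)]^2) = 0.0826 (log Q = −1.083).
E = E° − (0.0592/n)·log Q = +0.24 − (0.0592/2)(−1.083) = +0.272 V.

+0.272 V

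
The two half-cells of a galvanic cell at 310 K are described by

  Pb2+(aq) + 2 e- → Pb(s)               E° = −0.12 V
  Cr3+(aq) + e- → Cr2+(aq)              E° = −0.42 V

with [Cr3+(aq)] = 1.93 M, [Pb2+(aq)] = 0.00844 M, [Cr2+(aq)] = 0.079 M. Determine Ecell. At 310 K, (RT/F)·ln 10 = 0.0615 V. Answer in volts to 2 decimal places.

Pb²⁺/Pb is reduced (cathode, E° = −0.12 V) and Cr³⁺/Cr²⁺ is oxidized (anode).
E°cell = −0.12 − (−0.42) = +0.30 V, with n = 2 electrons transferred.
For the overall reaction Pb2+(aq) + 2 Cr2+(aq) → Pb(s) + 2 Cr3+(aq), Q = [Cr3+(aq)]^2 / ([Pb2+(aq)]·[Cr2+(aq)]^2) = 7.07×10^4, giving log Q = 4.850.
E = E° − (0.0615/n)·log Q = +0.30 − (0.0615/2)(4.850) = +0.15 V.

+0.15 V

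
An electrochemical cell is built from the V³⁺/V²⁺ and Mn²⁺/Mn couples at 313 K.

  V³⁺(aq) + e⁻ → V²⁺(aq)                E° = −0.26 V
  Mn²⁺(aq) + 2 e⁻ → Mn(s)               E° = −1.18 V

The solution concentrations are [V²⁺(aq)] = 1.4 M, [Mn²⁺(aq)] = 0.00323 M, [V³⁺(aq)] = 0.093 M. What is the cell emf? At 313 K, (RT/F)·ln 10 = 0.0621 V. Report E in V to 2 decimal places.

+0.92 V

Since E°(V³⁺/V²⁺) > E°(Mn²⁺/Mn), V³⁺/V²⁺ serves as the cathode.
The standard potential is −0.26 − (−1.18) = +0.92 V and the balanced reaction transfers n = 2 electrons.
For the overall reaction 2 V³⁺(aq) + Mn(s) → 2 V²⁺(aq) + Mn²⁺(aq), Q = ([V²⁺(aq)]^2·[Mn²⁺(aq)]) / [V³⁺(aq)]^2 = 0.732, giving log Q = −0.136.
E = E° − (0.0621/n)·log Q = +0.92 − (0.0621/2)(−0.136) = +0.92 V.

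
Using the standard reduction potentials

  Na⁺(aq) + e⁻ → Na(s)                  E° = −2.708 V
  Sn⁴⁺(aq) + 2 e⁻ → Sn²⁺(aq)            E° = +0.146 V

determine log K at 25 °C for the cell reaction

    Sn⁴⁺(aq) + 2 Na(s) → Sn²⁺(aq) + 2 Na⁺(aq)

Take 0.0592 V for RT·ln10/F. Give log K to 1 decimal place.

The Sn⁴⁺/Sn²⁺ couple is reduced (cathode); E°cell = +0.146 − (−2.708) = +2.854 V with n = 2.
At equilibrium E = 0, so log K = nE°cell / 0.0592 = (2)(+2.854) / 0.0592 = 96.4.

log K = 96.4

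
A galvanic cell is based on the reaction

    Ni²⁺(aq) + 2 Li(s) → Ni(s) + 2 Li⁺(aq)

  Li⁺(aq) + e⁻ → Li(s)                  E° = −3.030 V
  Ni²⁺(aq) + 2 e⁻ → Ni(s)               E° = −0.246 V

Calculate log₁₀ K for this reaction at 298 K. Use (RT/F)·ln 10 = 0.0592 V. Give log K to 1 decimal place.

The Ni²⁺/Ni couple is reduced (cathode); E°cell = −0.246 − (−3.030) = +2.784 V with n = 2.
At equilibrium E = 0, so log K = nE°cell / 0.0592 = (2)(+2.784) / 0.0592 = 94.1.

log K = 94.1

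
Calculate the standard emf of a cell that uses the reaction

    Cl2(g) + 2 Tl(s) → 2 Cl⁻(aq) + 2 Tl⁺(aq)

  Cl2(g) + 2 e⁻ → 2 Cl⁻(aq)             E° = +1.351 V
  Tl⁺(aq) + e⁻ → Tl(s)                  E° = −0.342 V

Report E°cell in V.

+1.693 V

Cl2(g) gains electrons, so the Cl₂/Cl⁻ couple is the cathode; the Tl⁺/Tl couple is the anode.
E°cell = E°(cathode) − E°(anode) = +1.351 − (−0.342) = +1.693 V.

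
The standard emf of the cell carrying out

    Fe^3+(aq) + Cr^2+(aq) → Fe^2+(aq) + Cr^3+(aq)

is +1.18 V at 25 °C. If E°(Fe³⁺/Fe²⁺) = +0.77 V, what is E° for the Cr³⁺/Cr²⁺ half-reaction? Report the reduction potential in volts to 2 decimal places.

−0.41 V

In the reaction as written the Fe³⁺/Fe²⁺ couple is reduced (cathode) and Cr³⁺/Cr²⁺ is oxidized (anode), so E°cell = E°(Fe³⁺/Fe²⁺) − E°(Cr³⁺/Cr²⁺).
E°(Cr³⁺/Cr²⁺) = E°(cathode) − E°cell = +0.77 − (+1.18) = −0.41 V.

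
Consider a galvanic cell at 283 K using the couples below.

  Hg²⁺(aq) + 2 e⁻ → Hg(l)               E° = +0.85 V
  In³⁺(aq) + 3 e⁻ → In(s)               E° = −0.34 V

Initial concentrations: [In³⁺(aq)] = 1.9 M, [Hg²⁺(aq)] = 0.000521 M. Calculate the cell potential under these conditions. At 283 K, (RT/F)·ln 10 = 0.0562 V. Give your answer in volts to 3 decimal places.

The Hg²⁺/Hg couple has the more positive E°, so it is the cathode; In³⁺/In is the anode.
E°cell = E°cat − E°an = +0.85 − (−0.34) = +1.19 V; n = 6.
The balanced reaction is 3 Hg²⁺(aq) + 2 In(s) → 3 Hg(l) + 2 In³⁺(aq), so Q = [In³⁺(aq)]^2 / [Hg²⁺(aq)]^3 = 2.55×10^10 and log Q = 10.407.
By the Nernst equation, E = +1.19 − (0.0562/6)·(10.407) = +1.093 V.

+1.093 V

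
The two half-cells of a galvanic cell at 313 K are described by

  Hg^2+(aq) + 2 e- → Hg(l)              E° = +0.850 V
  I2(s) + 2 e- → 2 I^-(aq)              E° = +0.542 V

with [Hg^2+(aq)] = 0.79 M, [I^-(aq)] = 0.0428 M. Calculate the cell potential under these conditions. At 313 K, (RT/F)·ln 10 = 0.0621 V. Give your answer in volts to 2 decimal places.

Since E°(Hg²⁺/Hg) > E°(I₂/I⁻), Hg²⁺/Hg serves as the cathode.
The standard potential is +0.850 − (+0.542) = +0.308 V and the balanced reaction transfers n = 2 electrons.
Balancing gives Hg^2+(aq) + 2 I^-(aq) → Hg(l) + I2(s); hence Q = 1 / ([Hg^2+(aq)]·[I^-(aq)]^2) = 691 (log Q = 2.839).
By the Nernst equation, E = +0.308 − (0.0621/2)·(2.839) = +0.22 V.

+0.22 V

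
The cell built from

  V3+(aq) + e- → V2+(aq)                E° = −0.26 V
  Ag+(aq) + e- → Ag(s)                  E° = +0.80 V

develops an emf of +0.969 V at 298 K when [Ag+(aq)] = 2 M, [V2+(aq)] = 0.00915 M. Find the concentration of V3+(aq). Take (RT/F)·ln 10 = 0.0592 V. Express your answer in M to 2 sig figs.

The Ag⁺/Ag couple has the larger reduction potential, so it is the cathode: E°cell = +0.80 − (−0.26) = +1.06 V and n = 1.
Rearranging E = E° − (0.0592/n)·log Q gives log Q = 1(+1.06 − (+0.969))/0.0592 = 1.537.
For Ag+(aq) + V2+(aq) → Ag(s) + V3+(aq), the reaction quotient is Q = [V3+(aq)] / ([Ag+(aq)]·[V2+(aq)]).
Solving for the unknown gives log [V3+(aq)] = −0.201, so [V3+(aq)] ≈ 0.63 M.

0.63 M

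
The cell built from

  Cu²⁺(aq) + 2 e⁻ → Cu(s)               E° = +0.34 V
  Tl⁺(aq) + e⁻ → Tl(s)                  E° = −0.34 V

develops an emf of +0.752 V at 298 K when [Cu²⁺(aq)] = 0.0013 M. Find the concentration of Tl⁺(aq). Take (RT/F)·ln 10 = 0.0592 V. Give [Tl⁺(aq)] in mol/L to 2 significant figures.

0.0022 M

The Cu²⁺/Cu couple has the larger reduction potential, so it is the cathode: E°cell = +0.34 − (−0.34) = +0.68 V and n = 2.
From the Nernst equation, log Q = n(E° − E)/0.0592 = 2·(+0.68 − (+0.752))/0.0592 = −2.432.
Balancing electrons gives Cu²⁺(aq) + 2 Tl(s) → Cu(s) + 2 Tl⁺(aq); thus Q = [Tl⁺(aq)]^2 / [Cu²⁺(aq)].
Solving for the unknown gives log [Tl⁺(aq)] = −2.659, so [Tl⁺(aq)] ≈ 0.0022 M.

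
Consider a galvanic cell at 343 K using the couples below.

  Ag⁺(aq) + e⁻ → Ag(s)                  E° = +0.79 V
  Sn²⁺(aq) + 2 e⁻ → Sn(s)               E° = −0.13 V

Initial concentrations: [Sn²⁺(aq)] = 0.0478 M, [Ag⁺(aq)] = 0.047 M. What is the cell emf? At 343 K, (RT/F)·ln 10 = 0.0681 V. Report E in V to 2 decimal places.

+0.87 V

Since E°(Ag⁺/Ag) > E°(Sn²⁺/Sn), Ag⁺/Ag serves as the cathode.
The standard potential is +0.79 − (−0.13) = +0.92 V and the balanced reaction transfers n = 2 electrons.
The balanced reaction is 2 Ag⁺(aq) + Sn(s) → 2 Ag(s) + Sn²⁺(aq), so Q = [Sn²⁺(aq)] / [Ag⁺(aq)]^2 = 21.6 and log Q = 1.335.
Applying E = E° − (RT ln10/nF)·log Q gives +0.92 − (0.0681/2)(1.335) = +0.87 V.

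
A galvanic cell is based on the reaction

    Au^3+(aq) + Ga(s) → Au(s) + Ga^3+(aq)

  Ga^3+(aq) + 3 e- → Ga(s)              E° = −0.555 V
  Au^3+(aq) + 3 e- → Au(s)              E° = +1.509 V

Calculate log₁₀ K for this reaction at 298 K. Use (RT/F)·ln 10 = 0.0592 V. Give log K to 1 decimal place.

log K = 104.6

The Au³⁺/Au couple is reduced (cathode); E°cell = +1.509 − (−0.555) = +2.064 V with n = 3.
At equilibrium E = 0, so log K = nE°cell / 0.0592 = (3)(+2.064) / 0.0592 = 104.6.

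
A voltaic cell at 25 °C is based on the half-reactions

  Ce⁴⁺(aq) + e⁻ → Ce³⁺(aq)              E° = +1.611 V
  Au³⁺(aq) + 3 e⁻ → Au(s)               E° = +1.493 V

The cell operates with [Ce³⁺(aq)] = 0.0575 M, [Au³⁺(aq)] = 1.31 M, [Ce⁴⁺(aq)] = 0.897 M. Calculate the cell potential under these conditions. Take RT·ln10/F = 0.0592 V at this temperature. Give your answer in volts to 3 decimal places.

The Ce⁴⁺/Ce³⁺ couple has the more positive E°, so it is the cathode; Au³⁺/Au is the anode.
E°cell = +1.611 − (+1.493) = +0.118 V, with n = 3 electrons transferred.
Balancing gives 3 Ce⁴⁺(aq) + Au(s) → 3 Ce³⁺(aq) + Au³⁺(aq); hence Q = ([Ce³⁺(aq)]^3·[Au³⁺(aq)]) / [Ce⁴⁺(aq)]^3 = 0.000345 (log Q = −3.462).
E = E° − (0.0592/n)·log Q = +0.118 − (0.0592/3)(−3.462) = +0.186 V.

+0.186 V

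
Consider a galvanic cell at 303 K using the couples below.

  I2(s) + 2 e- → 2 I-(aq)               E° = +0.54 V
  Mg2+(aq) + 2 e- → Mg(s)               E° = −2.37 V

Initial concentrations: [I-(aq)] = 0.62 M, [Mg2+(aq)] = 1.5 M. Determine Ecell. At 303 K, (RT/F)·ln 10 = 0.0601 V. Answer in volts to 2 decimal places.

+2.92 V

Since E°(I₂/I⁻) > E°(Mg²⁺/Mg), I₂/I⁻ serves as the cathode.
E°cell = E°cat − E°an = +0.54 − (−2.37) = +2.91 V; n = 2.
For the overall reaction I2(s) + Mg(s) → 2 I-(aq) + Mg2+(aq), Q = [I-(aq)]^2·[Mg2+(aq)] = 0.577, giving log Q = −0.239.
E = E° − (0.0601/n)·log Q = +2.91 − (0.0601/2)(−0.239) = +2.92 V.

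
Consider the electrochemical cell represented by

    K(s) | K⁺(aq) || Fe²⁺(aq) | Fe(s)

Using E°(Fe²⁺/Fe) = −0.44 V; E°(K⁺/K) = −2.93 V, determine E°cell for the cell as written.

+2.49 V

By convention the left-hand electrode in cell notation is the anode (oxidation) and the right-hand electrode is the cathode (reduction).
E°cell = E°(right) − E°(left) = −0.44 − (−2.93) = +2.49 V.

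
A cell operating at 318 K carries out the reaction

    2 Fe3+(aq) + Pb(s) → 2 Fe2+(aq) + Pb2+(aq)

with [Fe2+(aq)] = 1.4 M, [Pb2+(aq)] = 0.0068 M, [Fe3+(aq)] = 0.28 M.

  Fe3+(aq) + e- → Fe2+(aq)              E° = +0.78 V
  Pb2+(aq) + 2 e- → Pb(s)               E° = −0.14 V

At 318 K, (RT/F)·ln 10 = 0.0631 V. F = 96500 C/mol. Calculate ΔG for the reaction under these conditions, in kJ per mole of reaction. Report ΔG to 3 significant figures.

−182 kJ/mol

The standard cell potential is +0.78 − (−0.14) = +0.92 V, with n = 2 electrons in the balanced equation.
Here Q = ([Fe2+(aq)]^2·[Pb2+(aq)]) / [Fe3+(aq)]^2 = 0.17 (log Q = −0.770), giving E = +0.92 − (0.0631/2)·(−0.770) = +0.9443 V.
Then ΔG = −nFE = −2 × 96500 × +0.9443 J/mol = −182 kJ/mol.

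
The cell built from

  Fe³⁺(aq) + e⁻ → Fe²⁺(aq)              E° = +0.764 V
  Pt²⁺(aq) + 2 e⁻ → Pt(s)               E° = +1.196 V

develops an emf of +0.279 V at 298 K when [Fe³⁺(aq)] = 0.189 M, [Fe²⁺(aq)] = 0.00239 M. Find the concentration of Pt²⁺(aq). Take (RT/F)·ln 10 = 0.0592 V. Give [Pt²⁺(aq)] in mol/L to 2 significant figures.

The Pt²⁺/Pt couple has the larger reduction potential, so it is the cathode: E°cell = +1.196 − (+0.764) = +0.432 V and n = 2.
From the Nernst equation, log Q = n(E° − E)/0.0592 = 2·(+0.432 − (+0.279))/0.0592 = 5.169.
The balanced reaction is Pt²⁺(aq) + 2 Fe²⁺(aq) → Pt(s) + 2 Fe³⁺(aq), so Q = [Fe³⁺(aq)]^2 / ([Pt²⁺(aq)]·[Fe²⁺(aq)]^2).
Solving for the unknown gives log [Pt²⁺(aq)] = −1.373, so [Pt²⁺(aq)] ≈ 0.042 M.

0.042 M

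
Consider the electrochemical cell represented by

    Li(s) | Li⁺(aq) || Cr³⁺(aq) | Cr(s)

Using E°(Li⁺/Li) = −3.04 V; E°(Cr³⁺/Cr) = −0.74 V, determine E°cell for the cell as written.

By convention the left-hand electrode in cell notation is the anode (oxidation) and the right-hand electrode is the cathode (reduction).
E°cell = E°(right) − E°(left) = −0.74 − (−3.04) = +2.30 V.

+2.30 V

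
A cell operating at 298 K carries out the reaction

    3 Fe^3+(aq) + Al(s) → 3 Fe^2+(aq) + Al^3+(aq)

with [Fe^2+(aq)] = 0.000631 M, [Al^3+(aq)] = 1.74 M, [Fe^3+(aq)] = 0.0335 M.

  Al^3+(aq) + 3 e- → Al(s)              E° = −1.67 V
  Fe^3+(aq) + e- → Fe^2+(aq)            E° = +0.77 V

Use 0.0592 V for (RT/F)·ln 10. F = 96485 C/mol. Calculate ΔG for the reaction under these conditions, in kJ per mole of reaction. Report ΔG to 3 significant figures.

−734 kJ/mol

The standard cell potential is +0.77 − (−1.67) = +2.44 V, with n = 3 electrons in the balanced equation.
Q = ([Fe^2+(aq)]^3·[Al^3+(aq)]) / [Fe^3+(aq)]^3 = 1.16×10^−5, so log Q = −4.934 and E = +2.44 − (0.0592/3)(−4.934) = +2.5374 V.
Finally ΔG = −nFE = −(3)(96485 C/mol)(+2.5374 V) = −734 kJ/mol.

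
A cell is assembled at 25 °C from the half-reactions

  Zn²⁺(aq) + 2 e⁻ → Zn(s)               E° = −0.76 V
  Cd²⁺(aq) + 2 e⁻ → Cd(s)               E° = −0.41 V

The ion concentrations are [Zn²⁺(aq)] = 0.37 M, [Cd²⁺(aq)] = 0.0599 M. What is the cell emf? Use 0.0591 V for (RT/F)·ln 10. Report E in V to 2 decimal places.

Since E°(Cd²⁺/Cd) > E°(Zn²⁺/Zn), Cd²⁺/Cd serves as the cathode.
E°cell = −0.41 − (−0.76) = +0.35 V, with n = 2 electrons transferred.
Balancing gives Cd²⁺(aq) + Zn(s) → Cd(s) + Zn²⁺(aq); hence Q = [Zn²⁺(aq)] / [Cd²⁺(aq)] = 6.18 (log Q = 0.791).
By the Nernst equation, E = +0.35 − (0.0591/2)·(0.791) = +0.33 V.

+0.33 V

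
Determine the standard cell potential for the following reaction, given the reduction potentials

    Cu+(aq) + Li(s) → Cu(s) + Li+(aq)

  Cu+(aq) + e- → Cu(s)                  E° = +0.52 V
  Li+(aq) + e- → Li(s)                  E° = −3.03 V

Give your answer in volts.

Cu+(aq) gains electrons, so the Cu⁺/Cu couple is the cathode; the Li⁺/Li couple is the anode.
E°cell = E°(cathode) − E°(anode) = +0.52 − (−3.03) = +3.55 V.

+3.55 V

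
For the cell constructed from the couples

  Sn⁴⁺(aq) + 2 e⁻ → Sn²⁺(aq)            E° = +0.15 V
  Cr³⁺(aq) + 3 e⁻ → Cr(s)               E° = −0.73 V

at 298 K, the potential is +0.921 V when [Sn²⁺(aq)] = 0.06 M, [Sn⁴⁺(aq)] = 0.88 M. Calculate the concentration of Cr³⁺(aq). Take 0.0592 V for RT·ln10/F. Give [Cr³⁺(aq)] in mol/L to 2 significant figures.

0.47 M

With Sn⁴⁺/Sn²⁺ at the cathode and Cr³⁺/Cr at the anode, E°cell = +0.15 − (−0.73) = +0.88 V (n = 6).
Rearranging E = E° − (0.0592/n)·log Q gives log Q = 6(+0.88 − (+0.921))/0.0592 = −4.155.
The balanced reaction is 3 Sn⁴⁺(aq) + 2 Cr(s) → 3 Sn²⁺(aq) + 2 Cr³⁺(aq), so Q = ([Sn²⁺(aq)]^3·[Cr³⁺(aq)]^2) / [Sn⁴⁺(aq)]^3.
Substituting the known concentrations and solving, log [Cr³⁺(aq)] = −0.328 and [Cr³⁺(aq)] = 0.47 M.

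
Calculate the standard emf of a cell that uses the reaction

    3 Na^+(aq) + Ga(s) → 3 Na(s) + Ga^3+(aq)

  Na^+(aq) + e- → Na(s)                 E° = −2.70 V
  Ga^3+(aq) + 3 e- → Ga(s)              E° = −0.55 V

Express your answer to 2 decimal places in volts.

In the reaction as written, Na^+(aq) is reduced (cathode) and Ga^3+(aq) is produced by oxidation at the anode.
E°cell = E°(cathode) − E°(anode) = −2.70 − (−0.55) = −2.15 V.

−2.15 V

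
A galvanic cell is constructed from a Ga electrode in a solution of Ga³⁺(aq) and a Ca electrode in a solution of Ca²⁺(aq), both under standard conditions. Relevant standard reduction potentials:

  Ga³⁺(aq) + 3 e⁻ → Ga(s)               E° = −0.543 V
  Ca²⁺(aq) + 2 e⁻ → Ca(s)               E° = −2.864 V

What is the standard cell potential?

+2.321 V

Of the two couples in this cell, the one with the more positive reduction potential is reduced at the cathode: here that is Ga³⁺/Ga (−0.543 V); Ca²⁺/Ca (−2.864 V) is the anode.
E°cell = E°(cathode) − E°(anode) = −0.543 − (−2.864) = +2.321 V.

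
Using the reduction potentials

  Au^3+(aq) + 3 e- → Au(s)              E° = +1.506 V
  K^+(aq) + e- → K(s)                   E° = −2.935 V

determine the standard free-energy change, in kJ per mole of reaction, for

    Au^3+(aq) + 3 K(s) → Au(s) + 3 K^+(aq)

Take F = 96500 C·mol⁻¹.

In the reaction as written Au^3+(aq) is reduced, so the Au³⁺/Au couple is the cathode and K⁺/K is the anode.
E°cell = +1.506 − (−2.935) = +4.441 V; balancing electrons gives n = 3.
ΔG° = −nFE°cell = −(3)(96500)(+4.441) J/mol = −1286 kJ/mol.

−1286 kJ/mol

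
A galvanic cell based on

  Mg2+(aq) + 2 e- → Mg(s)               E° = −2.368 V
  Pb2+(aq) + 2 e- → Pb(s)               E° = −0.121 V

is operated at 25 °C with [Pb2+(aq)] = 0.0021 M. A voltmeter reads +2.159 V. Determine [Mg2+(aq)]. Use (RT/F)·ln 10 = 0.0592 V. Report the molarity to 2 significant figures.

Pb²⁺/Pb is the cathode (higher E°); E°cell = −0.121 − (−2.368) = +2.247 V with n = 2.
From the Nernst equation, log Q = n(E° − E)/0.0592 = 2·(+2.247 − (+2.159))/0.0592 = 2.973.
The balanced reaction is Pb2+(aq) + Mg(s) → Pb(s) + Mg2+(aq), so Q = [Mg2+(aq)] / [Pb2+(aq)].
Substituting the known concentrations and solving, log [Mg2+(aq)] = 0.295 and [Mg2+(aq)] = 2.0 M.

2.0 M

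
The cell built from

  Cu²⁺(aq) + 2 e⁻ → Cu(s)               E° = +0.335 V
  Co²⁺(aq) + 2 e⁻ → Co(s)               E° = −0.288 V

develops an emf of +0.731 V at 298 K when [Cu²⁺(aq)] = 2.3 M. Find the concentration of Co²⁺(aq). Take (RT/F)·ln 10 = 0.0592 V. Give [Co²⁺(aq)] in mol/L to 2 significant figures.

Cu²⁺/Cu is the cathode (higher E°); E°cell = +0.335 − (−0.288) = +0.623 V with n = 2.
From the Nernst equation, log Q = n(E° − E)/0.0592 = 2·(+0.623 − (+0.731))/0.0592 = −3.649.
Balancing electrons gives Cu²⁺(aq) + Co(s) → Cu(s) + Co²⁺(aq); thus Q = [Co²⁺(aq)] / [Cu²⁺(aq)].
Isolating [Co²⁺(aq)] in Q = 10^{−3.649} yields log [Co²⁺(aq)] = −3.287, i.e. 0.00052 M.

0.00052 M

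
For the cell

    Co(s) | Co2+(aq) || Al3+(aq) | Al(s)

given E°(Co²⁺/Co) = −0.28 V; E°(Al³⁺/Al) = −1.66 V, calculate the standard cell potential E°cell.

By convention the left-hand electrode in cell notation is the anode (oxidation) and the right-hand electrode is the cathode (reduction).
E°cell = E°(right) − E°(left) = −1.66 − (−0.28) = −1.38 V.
The negative sign shows that, as written, the cell would require an external voltage to drive the reaction.

−1.38 V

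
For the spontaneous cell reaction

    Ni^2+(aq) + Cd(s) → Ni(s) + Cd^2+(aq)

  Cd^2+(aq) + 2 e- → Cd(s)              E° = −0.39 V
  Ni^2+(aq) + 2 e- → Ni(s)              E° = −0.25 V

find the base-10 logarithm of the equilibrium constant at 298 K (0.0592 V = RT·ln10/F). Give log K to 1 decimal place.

The Ni²⁺/Ni couple is reduced (cathode); E°cell = −0.25 − (−0.39) = +0.14 V with n = 2.
At equilibrium E = 0, so log K = nE°cell / 0.0592 = (2)(+0.14) / 0.0592 = 4.7.

log K = 4.7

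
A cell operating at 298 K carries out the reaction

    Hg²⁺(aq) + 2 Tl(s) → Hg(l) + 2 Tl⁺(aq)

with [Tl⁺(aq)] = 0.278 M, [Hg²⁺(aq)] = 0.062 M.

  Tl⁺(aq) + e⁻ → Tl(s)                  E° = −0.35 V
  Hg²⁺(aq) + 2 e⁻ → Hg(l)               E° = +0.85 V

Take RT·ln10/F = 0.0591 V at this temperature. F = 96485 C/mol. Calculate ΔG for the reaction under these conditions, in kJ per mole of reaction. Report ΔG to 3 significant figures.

−231 kJ/mol

With Hg²⁺/Hg reduced at the cathode, E°cell = +0.85 − (−0.35) = +1.20 V and n = 2.
The reaction quotient is [Tl⁺(aq)]^2 / [Hg²⁺(aq)] = 1.25; by Nernst, E = +1.20 − (0.0591/2)(0.096) = +1.1972 V.
Finally ΔG = −nFE = −(2)(96485 C/mol)(+1.1972 V) = −231 kJ/mol.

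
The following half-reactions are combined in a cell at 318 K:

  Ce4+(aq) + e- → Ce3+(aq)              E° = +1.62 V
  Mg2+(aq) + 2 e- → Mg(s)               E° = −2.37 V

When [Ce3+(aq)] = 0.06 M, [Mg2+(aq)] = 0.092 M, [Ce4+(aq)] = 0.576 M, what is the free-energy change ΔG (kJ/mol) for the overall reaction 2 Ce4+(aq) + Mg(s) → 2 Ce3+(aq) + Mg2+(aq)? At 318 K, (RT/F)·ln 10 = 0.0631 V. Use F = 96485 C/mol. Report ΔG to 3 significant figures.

The standard cell potential is +1.62 − (−2.37) = +3.99 V, with n = 2 electrons in the balanced equation.
Q = ([Ce3+(aq)]^2·[Mg2+(aq)]) / [Ce4+(aq)]^2 = 0.000998, so log Q = −3.001 and E = +3.99 − (0.0631/2)(−3.001) = +4.0847 V.
Finally ΔG = −nFE = −(2)(96485 C/mol)(+4.0847 V) = −788 kJ/mol.

−788 kJ/mol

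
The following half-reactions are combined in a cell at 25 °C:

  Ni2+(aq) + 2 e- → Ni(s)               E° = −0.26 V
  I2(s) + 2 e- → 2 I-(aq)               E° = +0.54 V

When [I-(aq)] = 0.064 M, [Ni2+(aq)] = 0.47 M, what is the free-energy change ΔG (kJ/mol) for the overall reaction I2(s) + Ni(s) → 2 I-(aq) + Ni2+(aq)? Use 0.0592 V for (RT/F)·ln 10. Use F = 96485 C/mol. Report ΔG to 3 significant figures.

−170 kJ/mol

The standard cell potential is +0.54 − (−0.26) = +0.80 V, with n = 2 electrons in the balanced equation.
Q = [I-(aq)]^2·[Ni2+(aq)] = 0.00193, so log Q = −2.716 and E = +0.80 − (0.0592/2)(−2.716) = +0.8804 V.
Finally ΔG = −nFE = −(2)(96485 C/mol)(+0.8804 V) = −170 kJ/mol.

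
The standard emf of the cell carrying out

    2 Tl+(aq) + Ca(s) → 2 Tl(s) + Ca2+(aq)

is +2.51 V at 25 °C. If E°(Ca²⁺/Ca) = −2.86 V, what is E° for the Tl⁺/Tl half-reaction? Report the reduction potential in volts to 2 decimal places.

−0.35 V

In the reaction as written the Tl⁺/Tl couple is reduced (cathode) and Ca²⁺/Ca is oxidized (anode), so E°cell = E°(Tl⁺/Tl) − E°(Ca²⁺/Ca).
E°(Tl⁺/Tl) = E°cell + E°(anode) = +2.51 + (−2.86) = −0.35 V.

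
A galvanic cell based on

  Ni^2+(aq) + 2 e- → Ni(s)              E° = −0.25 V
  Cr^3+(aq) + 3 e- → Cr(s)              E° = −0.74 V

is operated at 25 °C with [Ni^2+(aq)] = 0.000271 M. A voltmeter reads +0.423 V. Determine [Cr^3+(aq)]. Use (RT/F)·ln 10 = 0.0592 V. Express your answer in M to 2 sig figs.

0.011 M

Ni²⁺/Ni is the cathode (higher E°); E°cell = −0.25 − (−0.74) = +0.49 V with n = 6.
From the Nernst equation, log Q = n(E° − E)/0.0592 = 6·(+0.49 − (+0.423))/0.0592 = 6.791.
For 3 Ni^2+(aq) + 2 Cr(s) → 3 Ni(s) + 2 Cr^3+(aq), the reaction quotient is Q = [Cr^3+(aq)]^2 / [Ni^2+(aq)]^3.
Substituting the known concentrations and solving, log [Cr^3+(aq)] = −1.955 and [Cr^3+(aq)] = 0.011 M.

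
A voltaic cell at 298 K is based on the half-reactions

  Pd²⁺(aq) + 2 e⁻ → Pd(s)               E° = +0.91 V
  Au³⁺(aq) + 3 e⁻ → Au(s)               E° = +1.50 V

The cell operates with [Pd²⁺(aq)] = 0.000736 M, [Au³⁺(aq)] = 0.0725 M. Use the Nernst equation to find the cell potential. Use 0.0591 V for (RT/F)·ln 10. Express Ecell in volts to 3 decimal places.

Since E°(Au³⁺/Au) > E°(Pd²⁺/Pd), Au³⁺/Au serves as the cathode.
E°cell = E°cat − E°an = +1.50 − (+0.91) = +0.59 V; n = 6.
Balancing gives 2 Au³⁺(aq) + 3 Pd(s) → 2 Au(s) + 3 Pd²⁺(aq); hence Q = [Pd²⁺(aq)]^3 / [Au³⁺(aq)]^2 = 7.59×10^−8 (log Q = −7.120).
Applying E = E° − (RT ln10/nF)·log Q gives +0.59 − (0.0591/6)(−7.120) = +0.660 V.

+0.660 V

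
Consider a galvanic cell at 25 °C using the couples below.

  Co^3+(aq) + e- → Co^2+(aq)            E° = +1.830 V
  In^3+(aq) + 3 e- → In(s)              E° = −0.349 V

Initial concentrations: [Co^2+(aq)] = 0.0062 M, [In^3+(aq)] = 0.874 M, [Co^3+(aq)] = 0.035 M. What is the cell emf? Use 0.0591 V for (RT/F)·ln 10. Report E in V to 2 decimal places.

+2.22 V

The Co³⁺/Co²⁺ couple has the more positive E°, so it is the cathode; In³⁺/In is the anode.
The standard potential is +1.830 − (−0.349) = +2.179 V and the balanced reaction transfers n = 3 electrons.
For the overall reaction 3 Co^3+(aq) + In(s) → 3 Co^2+(aq) + In^3+(aq), Q = ([Co^2+(aq)]^3·[In^3+(aq)]) / [Co^3+(aq)]^3 = 0.00486, giving log Q = −2.314.
Applying E = E° − (RT ln10/nF)·log Q gives +2.179 − (0.0591/3)(−2.314) = +2.22 V.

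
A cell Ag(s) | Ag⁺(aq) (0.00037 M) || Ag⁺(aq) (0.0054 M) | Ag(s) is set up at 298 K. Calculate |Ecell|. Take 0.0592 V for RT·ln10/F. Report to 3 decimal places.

0.069 V

For a concentration cell E°cell = 0, since both electrodes use the same couple.
The compartment with the higher Ag⁺(aq) concentration (0.0054 M) acts as the cathode; ions are reduced there and produced at the dilute (0.00037 M) anode.
With n = 1, Ecell = −(0.0592/1)·log([dilute]/[conc]) = −(0.0592/1)·log(0.00037/0.0054) = +0.069 V.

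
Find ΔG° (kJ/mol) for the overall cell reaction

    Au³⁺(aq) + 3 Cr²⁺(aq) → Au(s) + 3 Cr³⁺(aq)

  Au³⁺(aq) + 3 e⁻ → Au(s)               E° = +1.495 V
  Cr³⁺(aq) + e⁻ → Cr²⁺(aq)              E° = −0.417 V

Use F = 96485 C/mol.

−553 kJ/mol

In the reaction as written Au³⁺(aq) is reduced, so the Au³⁺/Au couple is the cathode and Cr³⁺/Cr²⁺ is the anode.
E°cell = +1.495 − (−0.417) = +1.912 V; balancing electrons gives n = 3.
ΔG° = −nFE°cell = −(3)(96485)(+1.912) J/mol = −553 kJ/mol.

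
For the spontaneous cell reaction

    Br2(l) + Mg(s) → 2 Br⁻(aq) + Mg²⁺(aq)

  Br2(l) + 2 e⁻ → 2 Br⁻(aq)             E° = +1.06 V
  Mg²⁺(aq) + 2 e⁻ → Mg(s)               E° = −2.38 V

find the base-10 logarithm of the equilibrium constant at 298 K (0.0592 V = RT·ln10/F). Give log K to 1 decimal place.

The Br₂/Br⁻ couple is reduced (cathode); E°cell = +1.06 − (−2.38) = +3.44 V with n = 2.
At equilibrium E = 0, so log K = nE°cell / 0.0592 = (2)(+3.44) / 0.0592 = 116.2.

log K = 116.2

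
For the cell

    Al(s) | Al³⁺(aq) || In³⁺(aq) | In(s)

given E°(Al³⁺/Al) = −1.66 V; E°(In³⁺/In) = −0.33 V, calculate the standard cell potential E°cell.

By convention the left-hand electrode in cell notation is the anode (oxidation) and the right-hand electrode is the cathode (reduction).
E°cell = E°(right) − E°(left) = −0.33 − (−1.66) = +1.33 V.

+1.33 V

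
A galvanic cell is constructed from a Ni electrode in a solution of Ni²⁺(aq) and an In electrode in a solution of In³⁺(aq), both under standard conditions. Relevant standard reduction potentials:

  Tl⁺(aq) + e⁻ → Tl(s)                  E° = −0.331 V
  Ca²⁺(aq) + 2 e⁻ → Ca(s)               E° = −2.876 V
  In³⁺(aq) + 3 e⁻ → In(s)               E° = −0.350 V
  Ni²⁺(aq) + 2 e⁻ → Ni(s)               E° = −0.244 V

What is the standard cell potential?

Of the two couples in this cell, the one with the more positive reduction potential is reduced at the cathode: here that is Ni²⁺/Ni (−0.244 V); In³⁺/In (−0.350 V) is the anode.
E°cell = E°(cathode) − E°(anode) = −0.244 − (−0.350) = +0.106 V.

+0.106 V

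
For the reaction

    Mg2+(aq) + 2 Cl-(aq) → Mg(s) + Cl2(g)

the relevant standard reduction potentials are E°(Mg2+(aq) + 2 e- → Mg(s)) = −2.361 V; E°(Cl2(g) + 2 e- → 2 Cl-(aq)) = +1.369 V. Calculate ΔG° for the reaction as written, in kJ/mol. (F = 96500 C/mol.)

+720 kJ/mol

In the reaction as written Mg2+(aq) is reduced, so the Mg²⁺/Mg couple is the cathode and Cl₂/Cl⁻ is the anode.
E°cell = −2.361 − (+1.369) = −3.730 V; balancing electrons gives n = 2.
ΔG° = −nFE°cell = −(2)(96500)(−3.730) J/mol = +720 kJ/mol.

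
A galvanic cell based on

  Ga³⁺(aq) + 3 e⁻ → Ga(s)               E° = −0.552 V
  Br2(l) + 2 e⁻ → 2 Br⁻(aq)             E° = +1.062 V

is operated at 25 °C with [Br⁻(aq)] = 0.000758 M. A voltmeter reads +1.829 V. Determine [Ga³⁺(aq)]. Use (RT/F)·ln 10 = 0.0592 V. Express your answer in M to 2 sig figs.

0.029 M

The Br₂/Br⁻ couple has the larger reduction potential, so it is the cathode: E°cell = +1.062 − (−0.552) = +1.614 V and n = 6.
Since E = E° − (0.0592/n)·log Q, log Q = n(E° − E)/0.0592 = −21.791.
For 3 Br2(l) + 2 Ga(s) → 6 Br⁻(aq) + 2 Ga³⁺(aq), the reaction quotient is Q = [Br⁻(aq)]^6·[Ga³⁺(aq)]^2.
Substituting the known concentrations and solving, log [Ga³⁺(aq)] = −1.535 and [Ga³⁺(aq)] = 0.029 M.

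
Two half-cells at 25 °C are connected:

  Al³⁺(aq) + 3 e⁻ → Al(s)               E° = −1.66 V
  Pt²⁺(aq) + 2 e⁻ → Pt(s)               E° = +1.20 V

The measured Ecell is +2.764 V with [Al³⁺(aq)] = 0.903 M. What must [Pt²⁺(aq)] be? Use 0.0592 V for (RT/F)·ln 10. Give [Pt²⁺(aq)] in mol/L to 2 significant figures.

0.00053 M

With Pt²⁺/Pt at the cathode and Al³⁺/Al at the anode, E°cell = +1.20 − (−1.66) = +2.86 V (n = 6).
Rearranging E = E° − (0.0592/n)·log Q gives log Q = 6(+2.86 − (+2.764))/0.0592 = 9.730.
The balanced reaction is 3 Pt²⁺(aq) + 2 Al(s) → 3 Pt(s) + 2 Al³⁺(aq), so Q = [Al³⁺(aq)]^2 / [Pt²⁺(aq)]^3.
Solving for the unknown gives log [Pt²⁺(aq)] = −3.273, so [Pt²⁺(aq)] ≈ 0.00053 M.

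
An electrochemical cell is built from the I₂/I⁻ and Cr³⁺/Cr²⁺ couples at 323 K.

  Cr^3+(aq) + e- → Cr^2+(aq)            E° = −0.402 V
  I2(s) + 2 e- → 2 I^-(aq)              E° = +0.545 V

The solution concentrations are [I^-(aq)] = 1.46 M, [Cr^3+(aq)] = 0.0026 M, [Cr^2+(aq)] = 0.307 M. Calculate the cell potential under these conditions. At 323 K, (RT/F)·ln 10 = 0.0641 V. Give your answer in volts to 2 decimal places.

I₂/I⁻ is reduced (cathode, E° = +0.545 V) and Cr³⁺/Cr²⁺ is oxidized (anode).
E°cell = +0.545 − (−0.402) = +0.947 V, with n = 2 electrons transferred.
For the overall reaction I2(s) + 2 Cr^2+(aq) → 2 I^-(aq) + 2 Cr^3+(aq), Q = ([I^-(aq)]^2·[Cr^3+(aq)]^2) / [Cr^2+(aq)]^2 = 0.000153, giving log Q = −3.816.
Applying E = E° − (RT ln10/nF)·log Q gives +0.947 − (0.0641/2)(−3.816) = +1.07 V.

+1.07 V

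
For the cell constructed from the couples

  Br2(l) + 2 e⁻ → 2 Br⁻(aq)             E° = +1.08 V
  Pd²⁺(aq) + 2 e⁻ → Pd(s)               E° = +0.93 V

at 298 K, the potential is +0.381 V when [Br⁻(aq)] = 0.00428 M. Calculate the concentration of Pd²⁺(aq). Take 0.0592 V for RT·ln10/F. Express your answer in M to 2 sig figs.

0.00086 M

With Br₂/Br⁻ at the cathode and Pd²⁺/Pd at the anode, E°cell = +1.08 − (+0.93) = +0.15 V (n = 2).
From the Nernst equation, log Q = n(E° − E)/0.0592 = 2·(+0.15 − (+0.381))/0.0592 = −7.804.
The balanced reaction is Br2(l) + Pd(s) → 2 Br⁻(aq) + Pd²⁺(aq), so Q = [Br⁻(aq)]^2·[Pd²⁺(aq)].
Substituting the known concentrations and solving, log [Pd²⁺(aq)] = −3.067 and [Pd²⁺(aq)] = 0.00086 M.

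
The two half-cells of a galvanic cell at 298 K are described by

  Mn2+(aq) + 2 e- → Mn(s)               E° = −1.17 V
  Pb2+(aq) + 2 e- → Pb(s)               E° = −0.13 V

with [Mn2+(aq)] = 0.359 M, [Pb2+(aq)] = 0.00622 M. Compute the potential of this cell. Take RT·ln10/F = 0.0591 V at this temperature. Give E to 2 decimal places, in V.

Pb²⁺/Pb is reduced (cathode, E° = −0.13 V) and Mn²⁺/Mn is oxidized (anode).
The standard potential is −0.13 − (−1.17) = +1.04 V and the balanced reaction transfers n = 2 electrons.
For the overall reaction Pb2+(aq) + Mn(s) → Pb(s) + Mn2+(aq), Q = [Mn2+(aq)] / [Pb2+(aq)] = 57.7, giving log Q = 1.761.
E = E° − (0.0591/n)·log Q = +1.04 − (0.0591/2)(1.761) = +0.99 V.

+0.99 V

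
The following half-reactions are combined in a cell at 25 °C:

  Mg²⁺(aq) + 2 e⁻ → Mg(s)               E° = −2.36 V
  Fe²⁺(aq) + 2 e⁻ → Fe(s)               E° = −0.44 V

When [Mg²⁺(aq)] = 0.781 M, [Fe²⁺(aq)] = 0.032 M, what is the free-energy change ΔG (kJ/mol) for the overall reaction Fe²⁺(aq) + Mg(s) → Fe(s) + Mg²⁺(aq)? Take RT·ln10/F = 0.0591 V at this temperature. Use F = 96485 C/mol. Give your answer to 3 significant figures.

The standard cell potential is −0.44 − (−2.36) = +1.92 V, with n = 2 electrons in the balanced equation.
The reaction quotient is [Mg²⁺(aq)] / [Fe²⁺(aq)] = 24.4; by Nernst, E = +1.92 − (0.0591/2)(1.388) = +1.8790 V.
Finally ΔG = −nFE = −(2)(96485 C/mol)(+1.8790 V) = −363 kJ/mol.

−363 kJ/mol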